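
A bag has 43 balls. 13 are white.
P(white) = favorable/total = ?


P = 13/43 = 0.3023

P = 0.3023


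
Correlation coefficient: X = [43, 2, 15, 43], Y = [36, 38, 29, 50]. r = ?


Mean X = 25.7500, Mean Y = 38.2500
SD X = 17.851821, SD Y = 7.562242
Cov = 67.312500
r = 67.312500/(17.851821*7.562242) = 0.4986

r = 0.4986


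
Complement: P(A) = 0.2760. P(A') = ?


P(not A) = 1 - 0.2760 = 0.7240

P(not A) = 0.7240


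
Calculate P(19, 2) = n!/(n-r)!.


P(19,2) = 19!/17!
= 121645100408832000/355687428096000
= 342

P(19,2) = 342


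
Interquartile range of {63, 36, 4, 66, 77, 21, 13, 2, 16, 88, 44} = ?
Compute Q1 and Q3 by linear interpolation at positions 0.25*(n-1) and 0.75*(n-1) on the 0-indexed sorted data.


Sorted: 2, 4, 13, 16, 21, 36, 44, 63, 66, 77, 88
Q1 (25th %ile) = 14.5000
Q3 (75th %ile) = 64.5000
IQR = 64.5000 - 14.5000 = 50.0000

IQR = 50.0000


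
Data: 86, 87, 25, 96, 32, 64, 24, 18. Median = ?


Sorted: 18, 24, 25, 32, 64, 86, 87, 96
n = 8 (even)
Middle values: 32 and 64
Median = (32+64)/2 = 48.0000

Median = 48.0000


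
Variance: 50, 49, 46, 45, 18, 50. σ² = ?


Mean = 43.0000
Squared deviations: 49.0000, 36.0000, 9.0000, 4.0000, 625.0000, 49.0000
Sum = 772.0000
Variance = 772.0000/6 = 128.6667

Variance = 128.6667


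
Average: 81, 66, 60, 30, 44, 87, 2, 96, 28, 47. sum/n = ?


Sum = 81 + 66 + 60 + 30 + 44 + 87 + 2 + 96 + 28 + 47 = 541
n = 10
Mean = 541/10 = 54.1000

Mean = 54.1000


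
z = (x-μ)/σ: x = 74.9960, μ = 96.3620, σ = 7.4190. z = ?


z = (74.9960 - 96.3620)/7.4190
= -21.3660/7.4190
= -2.8799

z = -2.8799


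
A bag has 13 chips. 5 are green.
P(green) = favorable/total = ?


P = 5/13 = 0.3846

P = 0.3846


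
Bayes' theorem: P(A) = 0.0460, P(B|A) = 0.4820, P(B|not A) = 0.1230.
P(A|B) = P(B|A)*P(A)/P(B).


P(B) = P(B|A)*P(A) + P(B|A')*P(A')
= 0.4820*0.0460 + 0.1230*0.9540
= 0.022172 + 0.117342 = 0.139514
P(A|B) = 0.022172/0.139514 = 0.1589

P(A|B) = 0.1589


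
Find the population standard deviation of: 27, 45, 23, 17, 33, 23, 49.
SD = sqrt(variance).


Mean = 31.0000
Variance = 123.4286
SD = sqrt(123.4286) = 11.1098

SD = 11.1098


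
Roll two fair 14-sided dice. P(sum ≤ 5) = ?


Total outcomes = 14×14 = 196
Favorable (sum ≤ 5): 10
P = 10/196 = 0.0510

P = 0.0510


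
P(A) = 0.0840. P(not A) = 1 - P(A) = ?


P(not A) = 1 - 0.0840 = 0.9160

P(not A) = 0.9160


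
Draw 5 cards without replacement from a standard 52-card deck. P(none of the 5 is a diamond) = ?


P(no diamonds) = (39/52) × (38/51) × (37/50) × (36/49) × (35/48)
= 0.2215

P = 0.2215


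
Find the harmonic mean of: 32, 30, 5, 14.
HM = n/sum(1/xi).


Sum of reciprocals = 1/32 + 1/30 + 1/5 + 1/14 = 0.336012
HM = 4/0.336012 = 11.9043

HM = 11.9043


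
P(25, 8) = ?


P(25,8) = 25!/17!
= 15511210043330985984000000/355687428096000
= 43609104000

P(25,8) = 43609104000


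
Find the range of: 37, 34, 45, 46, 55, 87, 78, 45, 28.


Max = 87, Min = 28
Range = 87 - 28 = 59

Range = 59


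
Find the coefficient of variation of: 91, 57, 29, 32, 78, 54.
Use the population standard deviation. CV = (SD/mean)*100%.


Mean = 56.8333
SD = 22.4159
CV = (22.4159/56.8333)*100 = 39.4415%

CV = 39.4415%


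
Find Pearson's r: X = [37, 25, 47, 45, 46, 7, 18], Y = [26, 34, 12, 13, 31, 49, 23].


Mean X = 32.1429, Mean Y = 26.8571
SD X = 14.564424, SD Y = 11.873483
Cov = -128.408163
r = -128.408163/(14.564424*11.873483) = -0.7425

r = -0.7425


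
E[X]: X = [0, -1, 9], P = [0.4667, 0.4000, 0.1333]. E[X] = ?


E[X] = 0*0.4667 - 1*0.4000 + 9*0.1333
= 0 - 0.4000 + 1.1997
= 0.7997

E[X] = 0.7997


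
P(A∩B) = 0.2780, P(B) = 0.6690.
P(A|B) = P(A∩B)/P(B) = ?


P(A|B) = 0.2780/0.6690 = 0.4155

P(A|B) = 0.4155


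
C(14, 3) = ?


C(14,3) = 14!/(3! × 11!)
= 87178291200/(6 × 39916800)
= 364

C(14,3) = 364


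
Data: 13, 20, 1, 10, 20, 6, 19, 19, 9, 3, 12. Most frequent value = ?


Frequencies: 1:1, 3:1, 6:1, 9:1, 10:1, 12:1, 13:1, 19:2, 20:2
Max frequency = 2
Mode = 19, 20

Mode = 19, 20


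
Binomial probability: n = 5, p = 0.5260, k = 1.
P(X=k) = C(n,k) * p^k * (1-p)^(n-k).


C(5,1) = 5
p^1 = 0.526000
(1-p)^4 = 0.050479
P = 5 * 0.526000 * 0.050479 = 0.1328

P(X=1) = 0.1328


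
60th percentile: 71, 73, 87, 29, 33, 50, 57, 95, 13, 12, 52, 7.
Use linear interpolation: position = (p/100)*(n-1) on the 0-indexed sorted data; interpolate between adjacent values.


Sorted: 7, 12, 13, 29, 33, 50, 52, 57, 71, 73, 87, 95
n = 12
Index = 60/100 * 11 = 6.6000
Lower = data[6] = 52, Upper = data[7] = 57
P60 = 52 + 0.6000*(5) = 55.0000

P60 = 55.0000


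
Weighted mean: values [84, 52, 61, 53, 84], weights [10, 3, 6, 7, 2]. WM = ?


Numerator = 84*10 + 52*3 + 61*6 + 53*7 + 84*2 = 1901
Denominator = 10 + 3 + 6 + 7 + 2 = 28
WM = 1901/28 = 67.8929

WM = 67.8929


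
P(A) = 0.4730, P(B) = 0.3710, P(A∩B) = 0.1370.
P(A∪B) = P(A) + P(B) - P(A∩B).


P(A∪B) = 0.4730 + 0.3710 - 0.1370
= 0.8440 - 0.1370
= 0.7070

P(A∪B) = 0.7070


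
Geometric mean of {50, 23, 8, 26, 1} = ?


Product = 50 × 23 × 8 × 26 × 1 = 239200
GM = 239200^(1/5) = 11.9056

GM = 11.9056


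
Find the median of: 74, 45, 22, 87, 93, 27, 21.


Sorted: 21, 22, 27, 45, 74, 87, 93
n = 7 (odd)
Middle value = 45

Median = 45


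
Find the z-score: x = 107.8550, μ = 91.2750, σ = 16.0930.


z = (107.8550 - 91.2750)/16.0930
= 16.5800/16.0930
= 1.0303

z = 1.0303


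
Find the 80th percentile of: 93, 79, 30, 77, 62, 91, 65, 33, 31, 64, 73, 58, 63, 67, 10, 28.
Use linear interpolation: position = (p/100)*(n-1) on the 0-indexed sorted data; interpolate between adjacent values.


Sorted: 10, 28, 30, 31, 33, 58, 62, 63, 64, 65, 67, 73, 77, 79, 91, 93
n = 16
Index = 80/100 * 15 = 12.0000
Lower = data[12] = 77, Upper = data[13] = 79
P80 = 77 + 0*(2) = 77.0000

P80 = 77.0000


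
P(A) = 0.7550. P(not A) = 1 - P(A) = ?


P(not A) = 1 - 0.7550 = 0.2450

P(not A) = 0.2450


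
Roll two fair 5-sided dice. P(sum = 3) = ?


Total outcomes = 5×5 = 25
Favorable (sum = 3): 2
P = 2/25 = 0.0800

P = 0.0800


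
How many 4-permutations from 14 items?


P(14,4) = 14!/10!
= 87178291200/3628800
= 24024

P(14,4) = 24024


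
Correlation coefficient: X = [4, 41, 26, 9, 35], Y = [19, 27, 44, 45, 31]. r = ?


Mean X = 23.0000, Mean Y = 33.2000
SD X = 14.380542, SD Y = 10.007997
Cov = -0.200000
r = -0.200000/(14.380542*10.007997) = -0.0014

r = -0.0014


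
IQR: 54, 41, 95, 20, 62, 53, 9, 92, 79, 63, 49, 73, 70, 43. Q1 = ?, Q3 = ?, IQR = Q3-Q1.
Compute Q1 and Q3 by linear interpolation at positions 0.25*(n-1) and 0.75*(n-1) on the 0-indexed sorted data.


Sorted: 9, 20, 41, 43, 49, 53, 54, 62, 63, 70, 73, 79, 92, 95
Q1 (25th %ile) = 44.5000
Q3 (75th %ile) = 72.2500
IQR = 72.2500 - 44.5000 = 27.7500

IQR = 27.7500


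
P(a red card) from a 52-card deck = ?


26 red cards in 52 cards
P = 26/52 = 0.5000

P = 0.5000


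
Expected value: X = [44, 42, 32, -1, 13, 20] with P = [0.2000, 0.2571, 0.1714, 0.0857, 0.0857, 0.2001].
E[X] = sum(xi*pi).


E[X] = 44*0.2000 + 42*0.2571 + 32*0.1714 - 1*0.0857 + 13*0.0857 + 20*0.2001
= 8.8000 + 10.7982 + 5.4848 - 0.0857 + 1.1141 + 4.0020
= 30.1134

E[X] = 30.1134


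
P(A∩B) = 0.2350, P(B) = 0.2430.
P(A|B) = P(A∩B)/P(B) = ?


P(A|B) = 0.2350/0.2430 = 0.9671

P(A|B) = 0.9671


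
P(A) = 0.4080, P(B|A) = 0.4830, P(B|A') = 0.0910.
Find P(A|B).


P(B) = P(B|A)*P(A) + P(B|A')*P(A')
= 0.4830*0.4080 + 0.0910*0.5920
= 0.197064 + 0.053872 = 0.250936
P(A|B) = 0.197064/0.250936 = 0.7853

P(A|B) = 0.7853


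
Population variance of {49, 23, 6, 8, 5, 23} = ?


Mean = 19.0000
Squared deviations: 900.0000, 16.0000, 169.0000, 121.0000, 196.0000, 16.0000
Sum = 1418.0000
Variance = 1418.0000/6 = 236.3333

Variance = 236.3333


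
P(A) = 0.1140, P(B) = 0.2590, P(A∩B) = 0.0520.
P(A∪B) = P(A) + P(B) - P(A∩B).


P(A∪B) = 0.1140 + 0.2590 - 0.0520
= 0.3730 - 0.0520
= 0.3210

P(A∪B) = 0.3210


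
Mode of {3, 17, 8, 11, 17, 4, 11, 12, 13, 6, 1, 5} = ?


Frequencies: 1:1, 3:1, 4:1, 5:1, 6:1, 8:1, 11:2, 12:1, 13:1, 17:2
Max frequency = 2
Mode = 11, 17

Mode = 11, 17


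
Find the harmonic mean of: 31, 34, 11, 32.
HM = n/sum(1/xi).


Sum of reciprocals = 1/31 + 1/34 + 1/11 + 1/32 = 0.183829
HM = 4/0.183829 = 21.7594

HM = 21.7594


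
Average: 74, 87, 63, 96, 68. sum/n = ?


Sum = 74 + 87 + 63 + 96 + 68 = 388
n = 5
Mean = 388/5 = 77.6000

Mean = 77.6000


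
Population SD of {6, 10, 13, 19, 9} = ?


Mean = 11.4000
Variance = 19.4400
SD = sqrt(19.4400) = 4.4091

SD = 4.4091


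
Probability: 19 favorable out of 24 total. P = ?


P = 19/24 = 0.7917

P = 0.7917


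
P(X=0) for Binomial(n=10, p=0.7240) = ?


C(10,0) = 1
p^0 = 1.000000
(1-p)^10 = 2.565020e-06
P = 1 * 1.000000 * 2.565020e-06 = 2.5650e-06

P(X=0) = 2.5650e-06


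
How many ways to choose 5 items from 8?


C(8,5) = 8!/(5! × 3!)
= 40320/(120 × 6)
= 56

C(8,5) = 56


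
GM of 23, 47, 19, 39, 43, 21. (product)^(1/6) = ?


Product = 23 × 47 × 19 × 39 × 43 × 21 = 723321963
GM = 723321963^(1/6) = 29.9609

GM = 29.9609


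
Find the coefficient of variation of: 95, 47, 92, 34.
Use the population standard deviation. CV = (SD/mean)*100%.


Mean = 67.0000
SD = 26.9165
CV = (26.9165/67.0000)*100 = 40.1739%

CV = 40.1739%


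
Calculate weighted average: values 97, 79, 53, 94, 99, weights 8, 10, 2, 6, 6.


Numerator = 97*8 + 79*10 + 53*2 + 94*6 + 99*6 = 2830
Denominator = 8 + 10 + 2 + 6 + 6 = 32
WM = 2830/32 = 88.4375

WM = 88.4375


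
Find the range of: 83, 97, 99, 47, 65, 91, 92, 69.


Max = 99, Min = 47
Range = 99 - 47 = 52

Range = 52


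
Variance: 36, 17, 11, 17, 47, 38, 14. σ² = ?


Mean = 25.7143
Squared deviations: 105.7959, 75.9388, 216.5102, 75.9388, 453.0816, 150.9388, 137.2245
Sum = 1215.4286
Variance = 1215.4286/7 = 173.6327

Variance = 173.6327


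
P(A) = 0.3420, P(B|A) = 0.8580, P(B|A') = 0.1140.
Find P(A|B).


P(B) = P(B|A)*P(A) + P(B|A')*P(A')
= 0.8580*0.3420 + 0.1140*0.6580
= 0.293436 + 0.075012 = 0.368448
P(A|B) = 0.293436/0.368448 = 0.7964

P(A|B) = 0.7964


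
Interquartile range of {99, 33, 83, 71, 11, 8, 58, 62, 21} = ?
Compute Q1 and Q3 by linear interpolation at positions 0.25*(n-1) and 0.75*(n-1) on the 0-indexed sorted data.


Sorted: 8, 11, 21, 33, 58, 62, 71, 83, 99
Q1 (25th %ile) = 21.0000
Q3 (75th %ile) = 71.0000
IQR = 71.0000 - 21.0000 = 50.0000

IQR = 50.0000


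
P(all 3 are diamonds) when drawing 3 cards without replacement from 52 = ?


P(all diamonds) = (13/52) × (12/51) × (11/50)
= 0.0129

P = 0.0129


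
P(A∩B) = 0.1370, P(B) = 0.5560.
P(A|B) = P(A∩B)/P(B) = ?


P(A|B) = 0.1370/0.5560 = 0.2464

P(A|B) = 0.2464


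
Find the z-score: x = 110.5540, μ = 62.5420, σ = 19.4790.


z = (110.5540 - 62.5420)/19.4790
= 48.0120/19.4790
= 2.4648

z = 2.4648


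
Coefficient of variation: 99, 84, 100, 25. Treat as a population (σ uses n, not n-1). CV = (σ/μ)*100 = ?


Mean = 77.0000
SD = 30.6839
CV = (30.6839/77.0000)*100 = 39.8492%

CV = 39.8492%


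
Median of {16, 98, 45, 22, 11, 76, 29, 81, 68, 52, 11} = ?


Sorted: 11, 11, 16, 22, 29, 45, 52, 68, 76, 81, 98
n = 11 (odd)
Middle value = 45

Median = 45


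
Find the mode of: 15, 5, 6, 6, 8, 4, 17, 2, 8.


Frequencies: 2:1, 4:1, 5:1, 6:2, 8:2, 15:1, 17:1
Max frequency = 2
Mode = 6, 8

Mode = 6, 8


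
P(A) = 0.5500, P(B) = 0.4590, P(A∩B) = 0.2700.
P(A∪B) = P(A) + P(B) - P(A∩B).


P(A∪B) = 0.5500 + 0.4590 - 0.2700
= 1.0090 - 0.2700
= 0.7390

P(A∪B) = 0.7390


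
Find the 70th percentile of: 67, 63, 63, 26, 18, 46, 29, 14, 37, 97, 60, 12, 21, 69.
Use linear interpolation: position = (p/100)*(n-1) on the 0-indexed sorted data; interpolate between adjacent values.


Sorted: 12, 14, 18, 21, 26, 29, 37, 46, 60, 63, 63, 67, 69, 97
n = 14
Index = 70/100 * 13 = 9.1000
Lower = data[9] = 63, Upper = data[10] = 63
P70 = 63 + 0.1000*(0) = 63.0000

P70 = 63.0000


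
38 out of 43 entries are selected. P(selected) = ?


P = 38/43 = 0.8837

P = 0.8837


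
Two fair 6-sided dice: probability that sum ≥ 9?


Total outcomes = 6×6 = 36
Favorable (sum ≥ 9): 10
P = 10/36 = 0.2778

P = 0.2778


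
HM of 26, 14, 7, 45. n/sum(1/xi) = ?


Sum of reciprocals = 1/26 + 1/14 + 1/7 + 1/45 = 0.274969
HM = 4/0.274969 = 14.5471

HM = 14.5471


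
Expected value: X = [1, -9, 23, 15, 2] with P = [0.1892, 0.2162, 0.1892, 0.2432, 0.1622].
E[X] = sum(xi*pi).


E[X] = 1*0.1892 - 9*0.2162 + 23*0.1892 + 15*0.2432 + 2*0.1622
= 0.1892 - 1.9458 + 4.3516 + 3.6480 + 0.3244
= 6.5674

E[X] = 6.5674


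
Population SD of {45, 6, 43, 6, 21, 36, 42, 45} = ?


Mean = 30.5000
Variance = 253.7500
SD = sqrt(253.7500) = 15.9295

SD = 15.9295


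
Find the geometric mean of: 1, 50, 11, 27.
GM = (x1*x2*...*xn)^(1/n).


Product = 1 × 50 × 11 × 27 = 14850
GM = 14850^(1/4) = 11.0390

GM = 11.0390


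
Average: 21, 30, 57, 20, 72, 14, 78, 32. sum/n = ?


Sum = 21 + 30 + 57 + 20 + 72 + 14 + 78 + 32 = 324
n = 8
Mean = 324/8 = 40.5000

Mean = 40.5000


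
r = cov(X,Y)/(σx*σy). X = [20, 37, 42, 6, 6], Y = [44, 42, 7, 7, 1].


Mean X = 22.2000, Mean Y = 20.2000
SD X = 15.104966, SD Y = 18.755266
Cov = 106.760000
r = 106.760000/(15.104966*18.755266) = 0.3768

r = 0.3768


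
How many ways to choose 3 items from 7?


C(7,3) = 7!/(3! × 4!)
= 5040/(6 × 24)
= 35

C(7,3) = 35


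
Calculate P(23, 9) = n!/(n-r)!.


P(23,9) = 23!/14!
= 25852016738884976640000/87178291200
= 296541907200

P(23,9) = 296541907200


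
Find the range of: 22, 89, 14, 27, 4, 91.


Max = 91, Min = 4
Range = 91 - 4 = 87

Range = 87


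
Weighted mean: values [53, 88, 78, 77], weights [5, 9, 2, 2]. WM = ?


Numerator = 53*5 + 88*9 + 78*2 + 77*2 = 1367
Denominator = 5 + 9 + 2 + 2 = 18
WM = 1367/18 = 75.9444

WM = 75.9444


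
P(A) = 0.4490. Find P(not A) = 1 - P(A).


P(not A) = 1 - 0.4490 = 0.5510

P(not A) = 0.5510


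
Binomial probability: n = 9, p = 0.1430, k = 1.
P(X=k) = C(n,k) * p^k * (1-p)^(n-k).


C(9,1) = 9
p^1 = 0.143000
(1-p)^8 = 0.290969
P = 9 * 0.143000 * 0.290969 = 0.3745

P(X=1) = 0.3745


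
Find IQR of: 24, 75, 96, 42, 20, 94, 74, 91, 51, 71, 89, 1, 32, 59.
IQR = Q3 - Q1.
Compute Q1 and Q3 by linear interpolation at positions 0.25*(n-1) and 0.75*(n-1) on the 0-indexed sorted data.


Sorted: 1, 20, 24, 32, 42, 51, 59, 71, 74, 75, 89, 91, 94, 96
Q1 (25th %ile) = 34.5000
Q3 (75th %ile) = 85.5000
IQR = 85.5000 - 34.5000 = 51.0000

IQR = 51.0000


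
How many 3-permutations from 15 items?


P(15,3) = 15!/12!
= 1307674368000/479001600
= 2730

P(15,3) = 2730


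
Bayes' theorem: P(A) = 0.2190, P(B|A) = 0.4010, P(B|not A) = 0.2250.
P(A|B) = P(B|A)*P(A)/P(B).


P(B) = P(B|A)*P(A) + P(B|A')*P(A')
= 0.4010*0.2190 + 0.2250*0.7810
= 0.087819 + 0.175725 = 0.263544
P(A|B) = 0.087819/0.263544 = 0.3332

P(A|B) = 0.3332


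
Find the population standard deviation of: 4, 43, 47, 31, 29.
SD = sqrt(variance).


Mean = 30.8000
Variance = 226.5600
SD = sqrt(226.5600) = 15.0519

SD = 15.0519


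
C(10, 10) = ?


C(10,10) = 10!/(10! × 0!)
= 3628800/(3628800 × 1)
= 1

C(10,10) = 1


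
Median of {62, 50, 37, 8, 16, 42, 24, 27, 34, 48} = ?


Sorted: 8, 16, 24, 27, 34, 37, 42, 48, 50, 62
n = 10 (even)
Middle values: 34 and 37
Median = (34+37)/2 = 35.5000

Median = 35.5000


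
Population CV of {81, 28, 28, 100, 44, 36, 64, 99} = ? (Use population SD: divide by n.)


Mean = 60.0000
SD = 28.4121
CV = (28.4121/60.0000)*100 = 47.3536%

CV = 47.3536%


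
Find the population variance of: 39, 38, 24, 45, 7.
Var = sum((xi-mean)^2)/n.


Mean = 30.6000
Squared deviations: 70.5600, 54.7600, 43.5600, 207.3600, 556.9600
Sum = 933.2000
Variance = 933.2000/5 = 186.6400

Variance = 186.6400


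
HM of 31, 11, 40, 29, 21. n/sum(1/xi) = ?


Sum of reciprocals = 1/31 + 1/11 + 1/40 + 1/29 + 1/21 = 0.230269
HM = 5/0.230269 = 21.7137

HM = 21.7137


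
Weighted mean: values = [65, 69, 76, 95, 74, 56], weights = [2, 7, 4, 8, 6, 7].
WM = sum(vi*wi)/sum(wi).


Numerator = 65*2 + 69*7 + 76*4 + 95*8 + 74*6 + 56*7 = 2513
Denominator = 2 + 7 + 4 + 8 + 6 + 7 = 34
WM = 2513/34 = 73.9118

WM = 73.9118


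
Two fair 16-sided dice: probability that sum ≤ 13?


Total outcomes = 16×16 = 256
Favorable (sum ≤ 13): 78
P = 78/256 = 0.3047

P = 0.3047


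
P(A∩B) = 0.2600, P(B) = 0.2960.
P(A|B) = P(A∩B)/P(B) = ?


P(A|B) = 0.2600/0.2960 = 0.8784

P(A|B) = 0.8784


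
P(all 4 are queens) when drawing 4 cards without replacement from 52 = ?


P(all queens) = (4/52) × (3/51) × (2/50) × (1/49)
= 3.6938e-06

P = 3.6938e-06


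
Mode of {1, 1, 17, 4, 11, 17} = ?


Frequencies: 1:2, 4:1, 11:1, 17:2
Max frequency = 2
Mode = 1, 17

Mode = 1, 17


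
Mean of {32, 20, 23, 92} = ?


Sum = 32 + 20 + 23 + 92 = 167
n = 4
Mean = 167/4 = 41.7500

Mean = 41.7500


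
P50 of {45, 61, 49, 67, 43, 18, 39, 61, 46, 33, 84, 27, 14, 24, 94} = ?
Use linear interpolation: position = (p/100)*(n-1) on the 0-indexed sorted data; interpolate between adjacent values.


Sorted: 14, 18, 24, 27, 33, 39, 43, 45, 46, 49, 61, 61, 67, 84, 94
n = 15
Index = 50/100 * 14 = 7.0000
Lower = data[7] = 45, Upper = data[8] = 46
P50 = 45 + 0*(1) = 45.0000

P50 = 45.0000


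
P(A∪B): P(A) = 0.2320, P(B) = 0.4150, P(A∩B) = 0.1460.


P(A∪B) = 0.2320 + 0.4150 - 0.1460
= 0.6470 - 0.1460
= 0.5010

P(A∪B) = 0.5010


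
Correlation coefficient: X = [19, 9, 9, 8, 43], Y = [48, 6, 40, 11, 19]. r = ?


Mean X = 17.6000, Mean Y = 24.8000
SD X = 13.320661, SD Y = 16.412191
Cov = 9.720000
r = 9.720000/(13.320661*16.412191) = 0.0445

r = 0.0445


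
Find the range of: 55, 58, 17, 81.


Max = 81, Min = 17
Range = 81 - 17 = 64

Range = 64


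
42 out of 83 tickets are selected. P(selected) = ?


P = 42/83 = 0.5060

P = 0.5060


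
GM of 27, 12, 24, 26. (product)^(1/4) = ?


Product = 27 × 12 × 24 × 26 = 202176
GM = 202176^(1/4) = 21.2047

GM = 21.2047


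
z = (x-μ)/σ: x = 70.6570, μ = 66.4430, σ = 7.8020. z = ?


z = (70.6570 - 66.4430)/7.8020
= 4.2140/7.8020
= 0.5401

z = 0.5401


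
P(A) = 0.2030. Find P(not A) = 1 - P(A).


P(not A) = 1 - 0.2030 = 0.7970

P(not A) = 0.7970


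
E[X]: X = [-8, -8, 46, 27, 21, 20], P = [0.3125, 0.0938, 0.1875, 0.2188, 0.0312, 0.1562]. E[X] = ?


E[X] = -8*0.3125 - 8*0.0938 + 46*0.1875 + 27*0.2188 + 21*0.0312 + 20*0.1562
= -2.5000 - 0.7504 + 8.6250 + 5.9076 + 0.6552 + 3.1240
= 15.0614

E[X] = 15.0614


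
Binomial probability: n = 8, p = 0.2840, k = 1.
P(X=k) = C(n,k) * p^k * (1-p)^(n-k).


C(8,1) = 8
p^1 = 0.284000
(1-p)^7 = 0.096470
P = 8 * 0.284000 * 0.096470 = 0.2192

P(X=1) = 0.2192


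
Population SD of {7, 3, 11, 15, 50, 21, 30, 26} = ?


Mean = 20.3750
Variance = 199.9844
SD = sqrt(199.9844) = 14.1416

SD = 14.1416


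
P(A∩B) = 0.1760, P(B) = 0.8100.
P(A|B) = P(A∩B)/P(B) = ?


P(A|B) = 0.1760/0.8100 = 0.2173

P(A|B) = 0.2173


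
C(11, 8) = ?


C(11,8) = 11!/(8! × 3!)
= 39916800/(40320 × 6)
= 165

C(11,8) = 165


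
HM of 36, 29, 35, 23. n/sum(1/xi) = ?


Sum of reciprocals = 1/36 + 1/29 + 1/35 + 1/23 = 0.134310
HM = 4/0.134310 = 29.7818

HM = 29.7818


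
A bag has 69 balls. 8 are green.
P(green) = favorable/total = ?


P = 8/69 = 0.1159

P = 0.1159


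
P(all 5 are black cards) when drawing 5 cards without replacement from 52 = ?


P(all black cards) = (26/52) × (25/51) × (24/50) × (23/49) × (22/48)
= 0.0253

P = 0.0253


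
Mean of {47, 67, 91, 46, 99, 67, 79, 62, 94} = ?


Sum = 47 + 67 + 91 + 46 + 99 + 67 + 79 + 62 + 94 = 652
n = 9
Mean = 652/9 = 72.4444

Mean = 72.4444


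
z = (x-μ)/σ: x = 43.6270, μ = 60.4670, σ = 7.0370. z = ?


z = (43.6270 - 60.4670)/7.0370
= -16.8400/7.0370
= -2.3931

z = -2.3931


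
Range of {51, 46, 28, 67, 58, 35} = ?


Max = 67, Min = 28
Range = 67 - 28 = 39

Range = 39


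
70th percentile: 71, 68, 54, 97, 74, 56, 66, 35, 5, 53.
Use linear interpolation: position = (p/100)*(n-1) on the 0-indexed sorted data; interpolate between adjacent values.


Sorted: 5, 35, 53, 54, 56, 66, 68, 71, 74, 97
n = 10
Index = 70/100 * 9 = 6.3000
Lower = data[6] = 68, Upper = data[7] = 71
P70 = 68 + 0.3000*(3) = 68.9000

P70 = 68.9000


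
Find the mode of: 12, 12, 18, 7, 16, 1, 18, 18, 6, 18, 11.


Frequencies: 1:1, 6:1, 7:1, 11:1, 12:2, 16:1, 18:4
Max frequency = 4
Mode = 18

Mode = 18


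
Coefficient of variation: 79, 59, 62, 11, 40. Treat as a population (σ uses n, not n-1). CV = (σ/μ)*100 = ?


Mean = 50.2000
SD = 23.1810
CV = (23.1810/50.2000)*100 = 46.1773%

CV = 46.1773%


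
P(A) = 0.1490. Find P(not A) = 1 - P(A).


P(not A) = 1 - 0.1490 = 0.8510

P(not A) = 0.8510


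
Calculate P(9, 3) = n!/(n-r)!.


P(9,3) = 9!/6!
= 362880/720
= 504

P(9,3) = 504


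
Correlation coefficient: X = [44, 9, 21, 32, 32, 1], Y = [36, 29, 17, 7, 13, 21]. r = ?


Mean X = 23.1667, Mean Y = 20.5000
SD X = 14.644870, SD Y = 9.691061
Cov = 2.250000
r = 2.250000/(14.644870*9.691061) = 0.0159

r = 0.0159


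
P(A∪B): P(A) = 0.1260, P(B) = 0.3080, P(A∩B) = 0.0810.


P(A∪B) = 0.1260 + 0.3080 - 0.0810
= 0.4340 - 0.0810
= 0.3530

P(A∪B) = 0.3530


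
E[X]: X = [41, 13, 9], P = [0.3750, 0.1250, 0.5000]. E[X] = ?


E[X] = 41*0.3750 + 13*0.1250 + 9*0.5000
= 15.3750 + 1.6250 + 4.5000
= 21.5000

E[X] = 21.5000


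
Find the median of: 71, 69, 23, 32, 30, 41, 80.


Sorted: 23, 30, 32, 41, 69, 71, 80
n = 7 (odd)
Middle value = 41

Median = 41


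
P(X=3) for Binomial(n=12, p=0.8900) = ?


C(12,3) = 220
p^3 = 0.704969
(1-p)^9 = 2.357948e-09
P = 220 * 0.704969 * 2.357948e-09 = 3.6570e-07

P(X=3) = 3.6570e-07


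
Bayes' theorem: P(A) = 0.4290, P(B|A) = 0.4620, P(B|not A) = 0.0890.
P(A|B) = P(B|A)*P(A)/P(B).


P(B) = P(B|A)*P(A) + P(B|A')*P(A')
= 0.4620*0.4290 + 0.0890*0.5710
= 0.198198 + 0.050819 = 0.249017
P(A|B) = 0.198198/0.249017 = 0.7959

P(A|B) = 0.7959


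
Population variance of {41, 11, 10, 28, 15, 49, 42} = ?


Mean = 28.0000
Squared deviations: 169.0000, 289.0000, 324.0000, 0, 169.0000, 441.0000, 196.0000
Sum = 1588.0000
Variance = 1588.0000/7 = 226.8571

Variance = 226.8571


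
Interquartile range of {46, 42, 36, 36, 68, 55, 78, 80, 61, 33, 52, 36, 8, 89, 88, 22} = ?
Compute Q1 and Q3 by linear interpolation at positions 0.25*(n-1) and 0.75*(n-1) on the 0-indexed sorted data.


Sorted: 8, 22, 33, 36, 36, 36, 42, 46, 52, 55, 61, 68, 78, 80, 88, 89
Q1 (25th %ile) = 36.0000
Q3 (75th %ile) = 70.5000
IQR = 70.5000 - 36.0000 = 34.5000

IQR = 34.5000


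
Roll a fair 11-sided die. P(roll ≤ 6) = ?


Favorable outcomes (roll ≤ 6): 6
Total outcomes = 11
P = 6/11 = 0.5455

P = 0.5455


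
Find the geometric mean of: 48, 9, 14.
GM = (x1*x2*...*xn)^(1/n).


Product = 48 × 9 × 14 = 6048
GM = 6048^(1/3) = 18.2195

GM = 18.2195


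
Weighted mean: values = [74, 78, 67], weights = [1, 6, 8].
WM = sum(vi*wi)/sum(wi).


Numerator = 74*1 + 78*6 + 67*8 = 1078
Denominator = 1 + 6 + 8 = 15
WM = 1078/15 = 71.8667

WM = 71.8667


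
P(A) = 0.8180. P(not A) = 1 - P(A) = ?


P(not A) = 1 - 0.8180 = 0.1820

P(not A) = 0.1820


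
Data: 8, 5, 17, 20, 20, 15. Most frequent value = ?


Frequencies: 5:1, 8:1, 15:1, 17:1, 20:2
Max frequency = 2
Mode = 20

Mode = 20


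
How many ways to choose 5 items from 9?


C(9,5) = 9!/(5! × 4!)
= 362880/(120 × 24)
= 126

C(9,5) = 126


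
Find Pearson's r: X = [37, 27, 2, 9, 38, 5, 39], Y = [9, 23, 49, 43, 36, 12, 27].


Mean X = 22.4286, Mean Y = 28.4286
SD X = 15.360963, SD Y = 13.998542
Cov = -77.612245
r = -77.612245/(15.360963*13.998542) = -0.3609

r = -0.3609


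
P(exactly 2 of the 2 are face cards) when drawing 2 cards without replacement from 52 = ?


Hypergeometric: P(X=2) = C(12,2)·C(40,0) / C(52,2)
= 66 × 1 / 1326
= 66/1326 = 0.0498

P = 0.0498


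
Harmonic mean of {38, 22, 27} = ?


Sum of reciprocals = 1/38 + 1/22 + 1/27 = 0.108807
HM = 3/0.108807 = 27.5717

HM = 27.5717


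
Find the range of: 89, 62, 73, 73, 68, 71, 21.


Max = 89, Min = 21
Range = 89 - 21 = 68

Range = 68


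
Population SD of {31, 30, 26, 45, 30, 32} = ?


Mean = 32.3333
Variance = 35.5556
SD = sqrt(35.5556) = 5.9628

SD = 5.9628


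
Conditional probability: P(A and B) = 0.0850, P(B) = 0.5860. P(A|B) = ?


P(A|B) = 0.0850/0.5860 = 0.1451

P(A|B) = 0.1451


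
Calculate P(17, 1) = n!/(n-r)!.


P(17,1) = 17!/16!
= 355687428096000/20922789888000
= 17

P(17,1) = 17


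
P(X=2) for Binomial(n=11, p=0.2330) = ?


C(11,2) = 55
p^2 = 0.054289
(1-p)^9 = 0.091867
P = 55 * 0.054289 * 0.091867 = 0.2743

P(X=2) = 0.2743


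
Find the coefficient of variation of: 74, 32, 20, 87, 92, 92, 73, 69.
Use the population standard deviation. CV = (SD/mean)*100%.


Mean = 67.3750
SD = 25.4261
CV = (25.4261/67.3750)*100 = 37.7381%

CV = 37.7381%


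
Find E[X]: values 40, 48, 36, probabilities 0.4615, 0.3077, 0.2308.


E[X] = 40*0.4615 + 48*0.3077 + 36*0.2308
= 18.4600 + 14.7696 + 8.3088
= 41.5384

E[X] = 41.5384


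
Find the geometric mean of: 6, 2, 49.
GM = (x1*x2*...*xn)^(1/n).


Product = 6 × 2 × 49 = 588
GM = 588^(1/3) = 8.3777

GM = 8.3777


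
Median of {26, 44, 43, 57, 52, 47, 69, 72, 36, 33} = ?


Sorted: 26, 33, 36, 43, 44, 47, 52, 57, 69, 72
n = 10 (even)
Middle values: 44 and 47
Median = (44+47)/2 = 45.5000

Median = 45.5000


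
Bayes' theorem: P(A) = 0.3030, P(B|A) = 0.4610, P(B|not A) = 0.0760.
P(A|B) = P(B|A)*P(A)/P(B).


P(B) = P(B|A)*P(A) + P(B|A')*P(A')
= 0.4610*0.3030 + 0.0760*0.6970
= 0.139683 + 0.052972 = 0.192655
P(A|B) = 0.139683/0.192655 = 0.7250

P(A|B) = 0.7250


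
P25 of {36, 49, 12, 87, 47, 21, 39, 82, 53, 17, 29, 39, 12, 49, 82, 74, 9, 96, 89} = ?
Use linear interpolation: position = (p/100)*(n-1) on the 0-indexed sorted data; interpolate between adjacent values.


Sorted: 9, 12, 12, 17, 21, 29, 36, 39, 39, 47, 49, 49, 53, 74, 82, 82, 87, 89, 96
n = 19
Index = 25/100 * 18 = 4.5000
Lower = data[4] = 21, Upper = data[5] = 29
P25 = 21 + 0.5000*(8) = 25.0000

P25 = 25.0000


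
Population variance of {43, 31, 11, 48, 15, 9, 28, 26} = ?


Mean = 26.3750
Squared deviations: 276.3906, 21.3906, 236.3906, 467.6406, 129.3906, 301.8906, 2.6406, 0.1406
Sum = 1435.8750
Variance = 1435.8750/8 = 179.4844

Variance = 179.4844


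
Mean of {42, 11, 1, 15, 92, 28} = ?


Sum = 42 + 11 + 1 + 15 + 92 + 28 = 189
n = 6
Mean = 189/6 = 31.5000

Mean = 31.5000


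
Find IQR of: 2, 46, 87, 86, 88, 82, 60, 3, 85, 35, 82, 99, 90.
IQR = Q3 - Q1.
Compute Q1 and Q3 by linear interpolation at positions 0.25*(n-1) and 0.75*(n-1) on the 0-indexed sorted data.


Sorted: 2, 3, 35, 46, 60, 82, 82, 85, 86, 87, 88, 90, 99
Q1 (25th %ile) = 46.0000
Q3 (75th %ile) = 87.0000
IQR = 87.0000 - 46.0000 = 41.0000

IQR = 41.0000


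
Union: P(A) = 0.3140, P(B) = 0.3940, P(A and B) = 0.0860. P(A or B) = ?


P(A∪B) = 0.3140 + 0.3940 - 0.0860
= 0.7080 - 0.0860
= 0.6220

P(A∪B) = 0.6220


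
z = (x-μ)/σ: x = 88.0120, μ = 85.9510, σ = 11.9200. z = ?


z = (88.0120 - 85.9510)/11.9200
= 2.0610/11.9200
= 0.1729

z = 0.1729


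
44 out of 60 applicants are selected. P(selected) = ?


P = 44/60 = 0.7333

P = 0.7333


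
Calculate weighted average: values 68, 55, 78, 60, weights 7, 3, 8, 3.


Numerator = 68*7 + 55*3 + 78*8 + 60*3 = 1445
Denominator = 7 + 3 + 8 + 3 = 21
WM = 1445/21 = 68.8095

WM = 68.8095


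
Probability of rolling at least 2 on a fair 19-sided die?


Favorable outcomes (roll ≥ 2): 18
Total outcomes = 19
P = 18/19 = 0.9474

P = 0.9474


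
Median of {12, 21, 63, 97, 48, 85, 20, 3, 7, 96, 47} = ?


Sorted: 3, 7, 12, 20, 21, 47, 48, 63, 85, 96, 97
n = 11 (odd)
Middle value = 47

Median = 47


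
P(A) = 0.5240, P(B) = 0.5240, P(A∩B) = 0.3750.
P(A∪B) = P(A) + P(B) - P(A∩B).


P(A∪B) = 0.5240 + 0.5240 - 0.3750
= 1.0480 - 0.3750
= 0.6730

P(A∪B) = 0.6730


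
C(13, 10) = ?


C(13,10) = 13!/(10! × 3!)
= 6227020800/(3628800 × 6)
= 286

C(13,10) = 286


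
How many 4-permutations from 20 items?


P(20,4) = 20!/16!
= 2432902008176640000/20922789888000
= 116280

P(20,4) = 116280


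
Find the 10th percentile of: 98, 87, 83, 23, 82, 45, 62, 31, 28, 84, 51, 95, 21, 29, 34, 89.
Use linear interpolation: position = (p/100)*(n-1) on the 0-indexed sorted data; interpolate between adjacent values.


Sorted: 21, 23, 28, 29, 31, 34, 45, 51, 62, 82, 83, 84, 87, 89, 95, 98
n = 16
Index = 10/100 * 15 = 1.5000
Lower = data[1] = 23, Upper = data[2] = 28
P10 = 23 + 0.5000*(5) = 25.5000

P10 = 25.5000


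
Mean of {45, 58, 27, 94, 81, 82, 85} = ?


Sum = 45 + 58 + 27 + 94 + 81 + 82 + 85 = 472
n = 7
Mean = 472/7 = 67.4286

Mean = 67.4286


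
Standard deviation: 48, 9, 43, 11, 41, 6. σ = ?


Mean = 26.3333
Variance = 318.5556
SD = sqrt(318.5556) = 17.8481

SD = 17.8481


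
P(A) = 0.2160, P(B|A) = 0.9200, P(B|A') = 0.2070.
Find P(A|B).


P(B) = P(B|A)*P(A) + P(B|A')*P(A')
= 0.9200*0.2160 + 0.2070*0.7840
= 0.198720 + 0.162288 = 0.361008
P(A|B) = 0.198720/0.361008 = 0.5505

P(A|B) = 0.5505


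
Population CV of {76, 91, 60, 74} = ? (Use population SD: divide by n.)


Mean = 75.2500
SD = 10.9858
CV = (10.9858/75.2500)*100 = 14.5991%

CV = 14.5991%


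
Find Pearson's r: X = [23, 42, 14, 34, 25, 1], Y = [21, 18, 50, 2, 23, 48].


Mean X = 23.1667, Mean Y = 27.0000
SD X = 13.234005, SD Y = 16.970563
Cov = -187.166667
r = -187.166667/(13.234005*16.970563) = -0.8334

r = -0.8334


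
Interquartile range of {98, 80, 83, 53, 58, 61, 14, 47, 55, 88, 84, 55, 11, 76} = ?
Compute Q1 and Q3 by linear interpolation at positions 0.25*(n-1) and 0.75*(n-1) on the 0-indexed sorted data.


Sorted: 11, 14, 47, 53, 55, 55, 58, 61, 76, 80, 83, 84, 88, 98
Q1 (25th %ile) = 53.5000
Q3 (75th %ile) = 82.2500
IQR = 82.2500 - 53.5000 = 28.7500

IQR = 28.7500


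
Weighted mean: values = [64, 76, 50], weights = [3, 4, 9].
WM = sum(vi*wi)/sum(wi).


Numerator = 64*3 + 76*4 + 50*9 = 946
Denominator = 3 + 4 + 9 = 16
WM = 946/16 = 59.1250

WM = 59.1250


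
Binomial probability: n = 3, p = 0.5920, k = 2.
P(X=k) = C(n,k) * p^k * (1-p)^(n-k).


C(3,2) = 3
p^2 = 0.350464
(1-p)^1 = 0.408000
P = 3 * 0.350464 * 0.408000 = 0.4290

P(X=2) = 0.4290


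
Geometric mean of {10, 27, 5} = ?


Product = 10 × 27 × 5 = 1350
GM = 1350^(1/3) = 11.0521

GM = 11.0521


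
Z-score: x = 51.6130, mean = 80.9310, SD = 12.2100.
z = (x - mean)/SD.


z = (51.6130 - 80.9310)/12.2100
= -29.3180/12.2100
= -2.4011

z = -2.4011


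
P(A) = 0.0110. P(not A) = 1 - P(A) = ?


P(not A) = 1 - 0.0110 = 0.9890

P(not A) = 0.9890


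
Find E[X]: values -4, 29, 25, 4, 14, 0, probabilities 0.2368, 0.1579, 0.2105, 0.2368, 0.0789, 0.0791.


E[X] = -4*0.2368 + 29*0.1579 + 25*0.2105 + 4*0.2368 + 14*0.0789 + 0*0.0791
= -0.9472 + 4.5791 + 5.2625 + 0.9472 + 1.1046 + 0
= 10.9462

E[X] = 10.9462


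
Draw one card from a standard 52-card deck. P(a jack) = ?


4 jacks in 52 cards
P = 4/52 = 0.0769

P = 0.0769


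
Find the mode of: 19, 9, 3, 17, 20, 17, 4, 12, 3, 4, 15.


Frequencies: 3:2, 4:2, 9:1, 12:1, 15:1, 17:2, 19:1, 20:1
Max frequency = 2
Mode = 3, 4, 17

Mode = 3, 4, 17


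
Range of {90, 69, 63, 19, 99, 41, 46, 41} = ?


Max = 99, Min = 19
Range = 99 - 19 = 80

Range = 80


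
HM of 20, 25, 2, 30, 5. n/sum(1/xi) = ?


Sum of reciprocals = 1/20 + 1/25 + 1/2 + 1/30 + 1/5 = 0.823333
HM = 5/0.823333 = 6.0729

HM = 6.0729


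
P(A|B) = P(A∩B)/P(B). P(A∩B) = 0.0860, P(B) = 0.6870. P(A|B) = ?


P(A|B) = 0.0860/0.6870 = 0.1252

P(A|B) = 0.1252


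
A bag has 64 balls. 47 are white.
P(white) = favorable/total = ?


P = 47/64 = 0.7344

P = 0.7344


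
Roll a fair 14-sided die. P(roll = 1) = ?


Favorable outcomes (roll = 1): 1
Total outcomes = 14
P = 1/14 = 0.0714

P = 0.0714


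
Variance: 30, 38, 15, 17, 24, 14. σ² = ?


Mean = 23.0000
Squared deviations: 49.0000, 225.0000, 64.0000, 36.0000, 1.0000, 81.0000
Sum = 456.0000
Variance = 456.0000/6 = 76.0000

Variance = 76.0000


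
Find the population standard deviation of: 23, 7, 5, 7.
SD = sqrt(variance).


Mean = 10.5000
Variance = 52.7500
SD = sqrt(52.7500) = 7.2629

SD = 7.2629


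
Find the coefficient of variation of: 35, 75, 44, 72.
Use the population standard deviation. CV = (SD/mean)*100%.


Mean = 56.5000
SD = 17.3277
CV = (17.3277/56.5000)*100 = 30.6685%

CV = 30.6685%


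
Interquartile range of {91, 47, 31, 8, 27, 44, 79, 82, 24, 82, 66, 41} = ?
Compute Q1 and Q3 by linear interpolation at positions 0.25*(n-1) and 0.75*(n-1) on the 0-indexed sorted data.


Sorted: 8, 24, 27, 31, 41, 44, 47, 66, 79, 82, 82, 91
Q1 (25th %ile) = 30.0000
Q3 (75th %ile) = 79.7500
IQR = 79.7500 - 30.0000 = 49.7500

IQR = 49.7500


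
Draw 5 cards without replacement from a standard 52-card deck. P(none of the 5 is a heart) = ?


P(no hearts) = (39/52) × (38/51) × (37/50) × (36/49) × (35/48)
= 0.2215

P = 0.2215


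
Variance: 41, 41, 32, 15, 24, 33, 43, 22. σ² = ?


Mean = 31.3750
Squared deviations: 92.6406, 92.6406, 0.3906, 268.1406, 54.3906, 2.6406, 135.1406, 87.8906
Sum = 733.8750
Variance = 733.8750/8 = 91.7344

Variance = 91.7344


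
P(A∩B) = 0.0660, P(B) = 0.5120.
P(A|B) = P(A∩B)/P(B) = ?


P(A|B) = 0.0660/0.5120 = 0.1289

P(A|B) = 0.1289


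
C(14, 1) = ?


C(14,1) = 14!/(1! × 13!)
= 87178291200/(1 × 6227020800)
= 14

C(14,1) = 14


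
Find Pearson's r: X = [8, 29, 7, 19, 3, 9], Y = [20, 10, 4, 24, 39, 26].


Mean X = 12.5000, Mean Y = 20.5000
SD X = 8.827042, SD Y = 11.310025
Cov = -42.083333
r = -42.083333/(8.827042*11.310025) = -0.4215

r = -0.4215


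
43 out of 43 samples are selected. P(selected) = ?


P = 43/43 = 1.0000

P = 1.0000


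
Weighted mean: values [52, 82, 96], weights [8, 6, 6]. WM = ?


Numerator = 52*8 + 82*6 + 96*6 = 1484
Denominator = 8 + 6 + 6 = 20
WM = 1484/20 = 74.2000

WM = 74.2000


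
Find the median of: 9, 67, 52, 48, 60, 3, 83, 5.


Sorted: 3, 5, 9, 48, 52, 60, 67, 83
n = 8 (even)
Middle values: 48 and 52
Median = (48+52)/2 = 50.0000

Median = 50.0000


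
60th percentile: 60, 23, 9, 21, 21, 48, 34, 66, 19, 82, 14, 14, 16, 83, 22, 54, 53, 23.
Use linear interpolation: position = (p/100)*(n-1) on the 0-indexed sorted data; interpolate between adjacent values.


Sorted: 9, 14, 14, 16, 19, 21, 21, 22, 23, 23, 34, 48, 53, 54, 60, 66, 82, 83
n = 18
Index = 60/100 * 17 = 10.2000
Lower = data[10] = 34, Upper = data[11] = 48
P60 = 34 + 0.2000*(14) = 36.8000

P60 = 36.8000


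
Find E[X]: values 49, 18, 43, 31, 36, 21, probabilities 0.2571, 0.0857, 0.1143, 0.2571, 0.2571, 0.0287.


E[X] = 49*0.2571 + 18*0.0857 + 43*0.1143 + 31*0.2571 + 36*0.2571 + 21*0.0287
= 12.5979 + 1.5426 + 4.9149 + 7.9701 + 9.2556 + 0.6027
= 36.8838

E[X] = 36.8838


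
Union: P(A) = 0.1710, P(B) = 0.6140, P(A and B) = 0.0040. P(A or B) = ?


P(A∪B) = 0.1710 + 0.6140 - 0.0040
= 0.7850 - 0.0040
= 0.7810

P(A∪B) = 0.7810


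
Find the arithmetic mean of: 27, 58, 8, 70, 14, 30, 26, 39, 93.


Sum = 27 + 58 + 8 + 70 + 14 + 30 + 26 + 39 + 93 = 365
n = 9
Mean = 365/9 = 40.5556

Mean = 40.5556


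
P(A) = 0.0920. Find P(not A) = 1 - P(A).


P(not A) = 1 - 0.0920 = 0.9080

P(not A) = 0.9080


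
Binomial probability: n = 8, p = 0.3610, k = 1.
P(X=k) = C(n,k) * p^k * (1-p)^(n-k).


C(8,1) = 8
p^1 = 0.361000
(1-p)^7 = 0.043502
P = 8 * 0.361000 * 0.043502 = 0.1256

P(X=1) = 0.1256


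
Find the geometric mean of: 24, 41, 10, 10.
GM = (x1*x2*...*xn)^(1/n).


Product = 24 × 41 × 10 × 10 = 98400
GM = 98400^(1/4) = 17.7112

GM = 17.7112


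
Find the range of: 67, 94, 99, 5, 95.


Max = 99, Min = 5
Range = 99 - 5 = 94

Range = 94


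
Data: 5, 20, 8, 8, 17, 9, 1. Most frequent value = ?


Frequencies: 1:1, 5:1, 8:2, 9:1, 17:1, 20:1
Max frequency = 2
Mode = 8

Mode = 8


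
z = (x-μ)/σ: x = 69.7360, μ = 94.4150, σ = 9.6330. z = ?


z = (69.7360 - 94.4150)/9.6330
= -24.6790/9.6330
= -2.5619

z = -2.5619


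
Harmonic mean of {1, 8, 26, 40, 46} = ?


Sum of reciprocals = 1/1 + 1/8 + 1/26 + 1/40 + 1/46 = 1.210201
HM = 5/1.210201 = 4.1315

HM = 4.1315


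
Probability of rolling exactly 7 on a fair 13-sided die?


Favorable outcomes (roll = 7): 1
Total outcomes = 13
P = 1/13 = 0.0769

P = 0.0769


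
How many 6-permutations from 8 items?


P(8,6) = 8!/2!
= 40320/2
= 20160

P(8,6) = 20160


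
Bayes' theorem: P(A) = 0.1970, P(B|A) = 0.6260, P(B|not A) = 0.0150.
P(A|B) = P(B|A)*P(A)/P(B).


P(B) = P(B|A)*P(A) + P(B|A')*P(A')
= 0.6260*0.1970 + 0.0150*0.8030
= 0.123322 + 0.012045 = 0.135367
P(A|B) = 0.123322/0.135367 = 0.9110

P(A|B) = 0.9110


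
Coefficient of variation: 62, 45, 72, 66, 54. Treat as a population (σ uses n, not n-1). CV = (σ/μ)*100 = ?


Mean = 59.8000
SD = 9.4319
CV = (9.4319/59.8000)*100 = 15.7723%

CV = 15.7723%


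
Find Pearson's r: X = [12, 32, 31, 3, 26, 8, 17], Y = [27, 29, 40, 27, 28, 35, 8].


Mean X = 18.4286, Mean Y = 27.7143
SD X = 10.621503, SD Y = 9.222864
Cov = 20.265306
r = 20.265306/(10.621503*9.222864) = 0.2069

r = 0.2069


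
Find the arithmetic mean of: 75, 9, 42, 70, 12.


Sum = 75 + 9 + 42 + 70 + 12 = 208
n = 5
Mean = 208/5 = 41.6000

Mean = 41.6000


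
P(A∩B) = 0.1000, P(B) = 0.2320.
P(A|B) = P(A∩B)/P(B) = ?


P(A|B) = 0.1000/0.2320 = 0.4310

P(A|B) = 0.4310


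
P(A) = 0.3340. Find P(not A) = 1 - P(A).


P(not A) = 1 - 0.3340 = 0.6660

P(not A) = 0.6660


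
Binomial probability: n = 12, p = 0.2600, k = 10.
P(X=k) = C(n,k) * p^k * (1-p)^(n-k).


C(12,10) = 66
p^10 = 1.411671e-06
(1-p)^2 = 0.547600
P = 66 * 1.411671e-06 * 0.547600 = 5.1020e-05

P(X=10) = 5.1020e-05


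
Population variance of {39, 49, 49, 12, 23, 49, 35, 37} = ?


Mean = 36.6250
Squared deviations: 5.6406, 153.1406, 153.1406, 606.3906, 185.6406, 153.1406, 2.6406, 0.1406
Sum = 1259.8750
Variance = 1259.8750/8 = 157.4844

Variance = 157.4844


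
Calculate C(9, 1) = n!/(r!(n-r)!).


C(9,1) = 9!/(1! × 8!)
= 362880/(1 × 40320)
= 9

C(9,1) = 9


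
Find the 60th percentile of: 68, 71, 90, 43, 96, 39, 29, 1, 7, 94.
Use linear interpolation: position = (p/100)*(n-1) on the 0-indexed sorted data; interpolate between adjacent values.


Sorted: 1, 7, 29, 39, 43, 68, 71, 90, 94, 96
n = 10
Index = 60/100 * 9 = 5.4000
Lower = data[5] = 68, Upper = data[6] = 71
P60 = 68 + 0.4000*(3) = 69.2000

P60 = 69.2000


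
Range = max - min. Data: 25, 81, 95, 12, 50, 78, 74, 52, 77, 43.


Max = 95, Min = 12
Range = 95 - 12 = 83

Range = 83


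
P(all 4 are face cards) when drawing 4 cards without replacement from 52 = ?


P(all face cards) = (12/52) × (11/51) × (10/50) × (9/49)
= 0.0018

P = 0.0018


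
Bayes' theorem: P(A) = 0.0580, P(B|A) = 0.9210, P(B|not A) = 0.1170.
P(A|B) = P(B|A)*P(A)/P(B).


P(B) = P(B|A)*P(A) + P(B|A')*P(A')
= 0.9210*0.0580 + 0.1170*0.9420
= 0.053418 + 0.110214 = 0.163632
P(A|B) = 0.053418/0.163632 = 0.3265

P(A|B) = 0.3265


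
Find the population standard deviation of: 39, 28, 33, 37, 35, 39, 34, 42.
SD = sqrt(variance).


Mean = 35.8750
Variance = 16.6094
SD = sqrt(16.6094) = 4.0755

SD = 4.0755


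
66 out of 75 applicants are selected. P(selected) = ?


P = 66/75 = 0.8800

P = 0.8800
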